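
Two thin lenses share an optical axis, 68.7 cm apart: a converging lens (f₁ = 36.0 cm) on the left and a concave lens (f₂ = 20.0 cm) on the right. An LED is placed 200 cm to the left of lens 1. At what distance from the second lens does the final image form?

11.1 cm

Lens 1: 1/d_i1 = 1/f₁ − 1/d_o1 = 1/(36.0) − 1/(200) = 0.02278, so d_i1 = 43.90 cm.
The intermediate image is 43.90 cm to the right of lens 1, which is 68.7 − (43.90) = 24.80 cm to the left of lens 2, so d_o2 = +24.80 cm.
Lens 2 is diverging, so f₂ = −20.0 cm.
Lens 2: 1/d_i2 = 1/f₂ − 1/d_o2 = 1/(-20.0) − 1/(24.80) = -0.09032, so d_i2 = -11.1 cm.
The final image is virtual, 11.1 cm to the left of lens 2 (overall magnification ≈ -0.098).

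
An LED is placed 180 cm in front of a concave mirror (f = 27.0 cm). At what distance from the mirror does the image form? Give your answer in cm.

31.8 cm

Mirror equation: 1/s_i = 1/f − 1/s_o = 1/(27.00) − 1/(180) = 0.03704 − 0.005556 = 0.03148, so s_i = 31.8 cm.
The image is real, inverted and reduced, in front of the mirror.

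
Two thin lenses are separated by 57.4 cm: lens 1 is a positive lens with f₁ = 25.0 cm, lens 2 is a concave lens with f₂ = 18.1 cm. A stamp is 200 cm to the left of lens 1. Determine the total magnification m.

Lens 1: 1/d_i1 = 1/(25.0) − 1/(200) = 0.03500, so d_i1 = 28.57 cm; m₁ = −d_i1/d_o1 = -0.1429.
d_o2 = 57.4 − (28.57) = 28.83 cm.
f₂ = −18.1 cm (diverging).
Lens 2: 1/d_i2 = 1/(-18.1) − 1/(28.83) = -0.08993, so d_i2 = -11.12 cm; m₂ = −d_i2/d_o2 = +0.3857.
m = m₁·m₂ = (-0.1429)(+0.3857) = -0.0551.

m = -0.0551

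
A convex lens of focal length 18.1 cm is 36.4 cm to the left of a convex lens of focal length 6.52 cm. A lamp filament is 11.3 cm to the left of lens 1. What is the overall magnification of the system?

m = -0.289

Lens 1: 1/d_i1 = 1/(18.1) − 1/(11.3) = -0.03325, so d_i1 = -30.08 cm; m₁ = −d_i1/d_o1 = +2.662.
d_o2 = 36.4 − (-30.08) = 66.48 cm.
Lens 2: 1/d_i2 = 1/(6.52) − 1/(66.48) = 0.1383, so d_i2 = 7.229 cm; m₂ = −d_i2/d_o2 = -0.1087.
m = m₁·m₂ = (+2.662)(-0.1087) = -0.289.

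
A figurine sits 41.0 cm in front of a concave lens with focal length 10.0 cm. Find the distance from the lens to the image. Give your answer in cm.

8.04 cm

For a concave lens, f = -10.0 cm.
Lens equation: 1/s_i = 1/f − 1/s_o = 1/(-10.00) − 1/(41.0) = -0.1000 − 0.02439 = -0.1244, so s_i = -8.04 cm.
The image is virtual, upright and reduced, on the same side as the object.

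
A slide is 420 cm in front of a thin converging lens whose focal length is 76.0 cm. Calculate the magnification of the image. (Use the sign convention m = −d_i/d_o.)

m = -0.221

1/d_i = 1/f − 1/d_o = 1/(76.00) − 1/(420) = 0.01078, so d_i = 92.79 cm.
m = −d_i/d_o = −(92.79)/(420) = -0.221.
The image is real, inverted and reduced, on the far side of the lens.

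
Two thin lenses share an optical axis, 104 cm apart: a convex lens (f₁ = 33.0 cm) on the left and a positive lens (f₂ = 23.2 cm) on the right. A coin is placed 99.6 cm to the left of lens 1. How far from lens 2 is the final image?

40.3 cm

Lens 1: 1/d_i1 = 1/f₁ − 1/d_o1 = 1/(33.0) − 1/(99.6) = 0.02026, so d_i1 = 49.35 cm.
The intermediate image is 49.35 cm to the right of lens 1, which is 104 − (49.35) = 54.65 cm to the left of lens 2, so d_o2 = +54.65 cm.
Lens 2: 1/d_i2 = 1/f₂ − 1/d_o2 = 1/(23.2) − 1/(54.65) = 0.02481, so d_i2 = 40.3 cm.
The final image is real, 40.3 cm to the right of lens 2 (overall magnification ≈ 0.37).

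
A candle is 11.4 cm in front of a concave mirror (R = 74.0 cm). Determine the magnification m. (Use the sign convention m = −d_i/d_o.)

f = R/2 = 74.0/2 = 37.00 cm.
1/d_i = 1/f − 1/d_o = 1/(37.00) − 1/(11.4) = -0.06069, so d_i = -16.48 cm.
m = −d_i/d_o = −(-16.48)/(11.4) = +1.45.
The image is virtual, upright and enlarged, behind the mirror.

m = +1.45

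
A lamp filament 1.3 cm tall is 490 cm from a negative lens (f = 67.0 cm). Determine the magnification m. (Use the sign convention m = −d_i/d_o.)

m = +0.120

For a negative lens, f = -67.0 cm.
1/d_i = 1/f − 1/d_o = 1/(-67.00) − 1/(490) = -0.01697, so d_i = -58.94 cm.
m = −d_i/d_o = −(-58.94)/(490) = +0.120.
The image is virtual, upright and reduced, on the same side as the object.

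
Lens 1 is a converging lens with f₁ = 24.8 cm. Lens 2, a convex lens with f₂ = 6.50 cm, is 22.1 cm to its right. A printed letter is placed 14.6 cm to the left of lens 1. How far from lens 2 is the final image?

7.33 cm

Lens 1: 1/d_i1 = 1/f₁ − 1/d_o1 = 1/(24.8) − 1/(14.6) = -0.02817, so d_i1 = -35.50 cm.
The intermediate image is 35.50 cm to the left of lens 1 (virtual), which is 22.1 − (-35.50) = 57.60 cm to the left of lens 2, so d_o2 = +57.60 cm.
Lens 2: 1/d_i2 = 1/f₂ − 1/d_o2 = 1/(6.50) − 1/(57.60) = 0.1365, so d_i2 = 7.33 cm.
The final image is real, 7.33 cm to the right of lens 2 (overall magnification ≈ -0.31).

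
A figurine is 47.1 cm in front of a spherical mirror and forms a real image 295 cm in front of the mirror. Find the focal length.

Real image ⇒ d_i = +295 cm.
1/f = 1/d_o + 1/d_i = 1/(47.1) + 1/(295) = 0.02462, so f = 40.6 cm.
Since f is positive, the spherical mirror is concave.

f = 40.6 cm (concave)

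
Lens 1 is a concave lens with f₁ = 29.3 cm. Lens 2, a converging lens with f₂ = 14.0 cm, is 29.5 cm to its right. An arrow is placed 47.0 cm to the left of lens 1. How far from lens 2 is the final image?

19.8 cm

Lens 1 is diverging, so f₁ = −29.3 cm.
Lens 1: 1/d_i1 = 1/f₁ − 1/d_o1 = 1/(-29.3) − 1/(47.0) = -0.05541, so d_i1 = -18.05 cm.
The intermediate image is 18.05 cm to the left of lens 1 (virtual), which is 29.5 − (-18.05) = 47.55 cm to the left of lens 2, so d_o2 = +47.55 cm.
Lens 2: 1/d_i2 = 1/f₂ − 1/d_o2 = 1/(14.0) − 1/(47.55) = 0.05040, so d_i2 = 19.8 cm.
The final image is real, 19.8 cm to the right of lens 2 (overall magnification ≈ -0.16).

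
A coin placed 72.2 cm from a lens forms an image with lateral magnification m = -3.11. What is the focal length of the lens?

f = 54.6 cm (converging)

m = −d_i/d_o ⇒ d_i = −m·d_o = −(-3.11)·(72.2) = 224.5 cm.
1/f = 1/d_o + 1/d_i = 1/(72.2) + 1/(224.5) = 0.01830, so f = 54.6 cm.
Since f is positive, the lens is converging.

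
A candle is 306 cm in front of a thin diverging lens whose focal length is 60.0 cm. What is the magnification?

For a diverging lens, f = -60.0 cm.
1/d_i = 1/f − 1/d_o = 1/(-60.00) − 1/(306) = -0.01993, so d_i = -50.16 cm.
m = −d_i/d_o = −(-50.16)/(306) = +0.164.
The image is virtual, upright and reduced, on the same side as the object.

m = +0.164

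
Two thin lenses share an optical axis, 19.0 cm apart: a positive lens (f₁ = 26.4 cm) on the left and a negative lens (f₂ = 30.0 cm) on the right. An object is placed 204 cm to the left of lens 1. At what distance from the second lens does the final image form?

18.2 cm

Lens 1: 1/d_i1 = 1/f₁ − 1/d_o1 = 1/(26.4) − 1/(204) = 0.03298, so d_i1 = 30.32 cm.
The intermediate image is 30.32 cm to the right of lens 1, which lies 11.32 cm to the right of lens 2 — a virtual object — so d_o2 = −11.32 cm.
Lens 2 is diverging, so f₂ = −30.0 cm.
Lens 2: 1/d_i2 = 1/f₂ − 1/d_o2 = 1/(-30.0) − 1/(-11.32) = 0.05501, so d_i2 = 18.2 cm.
The final image is real, 18.2 cm to the right of lens 2 (overall magnification ≈ -0.24).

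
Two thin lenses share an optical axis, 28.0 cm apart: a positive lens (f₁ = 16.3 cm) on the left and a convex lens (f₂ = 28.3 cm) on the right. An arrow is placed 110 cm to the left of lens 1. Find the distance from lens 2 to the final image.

12.9 cm

Lens 1: 1/d_i1 = 1/f₁ − 1/d_o1 = 1/(16.3) − 1/(110) = 0.05226, so d_i1 = 19.14 cm.
The intermediate image is 19.14 cm to the right of lens 1, which is 28.0 − (19.14) = 8.860 cm to the left of lens 2, so d_o2 = +8.860 cm.
Lens 2: 1/d_i2 = 1/f₂ − 1/d_o2 = 1/(28.3) − 1/(8.860) = -0.07753, so d_i2 = -12.9 cm.
The final image is virtual, 12.9 cm to the left of lens 2 (overall magnification ≈ -0.25).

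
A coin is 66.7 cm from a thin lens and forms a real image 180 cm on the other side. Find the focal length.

Real image ⇒ d_i = +180 cm.
1/f = 1/d_o + 1/d_i = 1/(66.7) + 1/(180) = 0.02055, so f = 48.7 cm.
Since f is positive, the thin lens is converging.

f = 48.7 cm (converging)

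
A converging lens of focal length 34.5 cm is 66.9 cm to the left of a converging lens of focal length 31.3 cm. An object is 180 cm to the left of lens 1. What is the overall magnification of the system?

m = -1.05

Lens 1: 1/d_i1 = 1/(34.5) − 1/(180) = 0.02343, so d_i1 = 42.68 cm; m₁ = −d_i1/d_o1 = -0.2371.
d_o2 = 66.9 − (42.68) = 24.22 cm.
Lens 2: 1/d_i2 = 1/(31.3) − 1/(24.22) = -0.009339, so d_i2 = -107.1 cm; m₂ = −d_i2/d_o2 = +4.421.
m = m₁·m₂ = (-0.2371)(+4.421) = -1.05.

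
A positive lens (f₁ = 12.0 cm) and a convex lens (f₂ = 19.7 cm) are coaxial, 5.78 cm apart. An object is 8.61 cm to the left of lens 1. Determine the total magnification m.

Lens 1: 1/d_i1 = 1/(12.0) − 1/(8.61) = -0.03281, so d_i1 = -30.48 cm; m₁ = −d_i1/d_o1 = +3.540.
d_o2 = 5.78 − (-30.48) = 36.26 cm.
Lens 2: 1/d_i2 = 1/(19.7) − 1/(36.26) = 0.02318, so d_i2 = 43.14 cm; m₂ = −d_i2/d_o2 = -1.190.
m = m₁·m₂ = (+3.540)(-1.190) = -4.21.

m = -4.21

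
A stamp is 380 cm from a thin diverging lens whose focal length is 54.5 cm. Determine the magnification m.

For a diverging lens, f = -54.5 cm.
1/d_i = 1/f − 1/d_o = 1/(-54.50) − 1/(380) = -0.02098, so d_i = -47.66 cm.
m = −d_i/d_o = −(-47.66)/(380) = +0.125.
The image is virtual, upright and reduced, on the same side as the object.

m = +0.125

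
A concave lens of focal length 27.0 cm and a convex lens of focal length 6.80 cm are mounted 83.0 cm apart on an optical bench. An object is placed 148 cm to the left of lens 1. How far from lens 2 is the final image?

Lens 1 is diverging, so f₁ = −27.0 cm.
Lens 1: 1/d_i1 = 1/f₁ − 1/d_o1 = 1/(-27.0) − 1/(148) = -0.04379, so d_i1 = -22.83 cm.
The intermediate image is 22.83 cm to the left of lens 1 (virtual), which is 83.0 − (-22.83) = 105.8 cm to the left of lens 2, so d_o2 = +105.8 cm.
Lens 2: 1/d_i2 = 1/f₂ − 1/d_o2 = 1/(6.80) − 1/(105.8) = 0.1376, so d_i2 = 7.27 cm.
The final image is real, 7.27 cm to the right of lens 2 (overall magnification ≈ -0.011).

7.27 cm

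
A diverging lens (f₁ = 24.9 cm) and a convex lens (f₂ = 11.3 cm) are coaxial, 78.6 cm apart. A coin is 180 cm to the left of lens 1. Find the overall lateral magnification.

f₁ = −24.9 cm (diverging).
Lens 1: 1/d_i1 = 1/(-24.9) − 1/(180) = -0.04572, so d_i1 = -21.87 cm; m₁ = −d_i1/d_o1 = +0.1215.
d_o2 = 78.6 − (-21.87) = 100.5 cm.
Lens 2: 1/d_i2 = 1/(11.3) − 1/(100.5) = 0.07855, so d_i2 = 12.73 cm; m₂ = −d_i2/d_o2 = -0.1267.
m = m₁·m₂ = (+0.1215)(-0.1267) = -0.0154.

m = -0.0154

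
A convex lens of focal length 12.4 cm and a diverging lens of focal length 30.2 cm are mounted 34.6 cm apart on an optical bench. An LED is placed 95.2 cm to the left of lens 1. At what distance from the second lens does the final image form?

Lens 1: 1/d_i1 = 1/f₁ − 1/d_o1 = 1/(12.4) − 1/(95.2) = 0.07014, so d_i1 = 14.26 cm.
The intermediate image is 14.26 cm to the right of lens 1, which is 34.6 − (14.26) = 20.34 cm to the left of lens 2, so d_o2 = +20.34 cm.
Lens 2 is diverging, so f₂ = −30.2 cm.
Lens 2: 1/d_i2 = 1/f₂ − 1/d_o2 = 1/(-30.2) − 1/(20.34) = -0.08228, so d_i2 = -12.2 cm.
The final image is virtual, 12.2 cm to the left of lens 2 (overall magnification ≈ -0.089).

12.2 cm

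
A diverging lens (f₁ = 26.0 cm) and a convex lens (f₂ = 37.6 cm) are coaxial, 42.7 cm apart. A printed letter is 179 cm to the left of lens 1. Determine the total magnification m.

m = -0.172

f₁ = −26.0 cm (diverging).
Lens 1: 1/d_i1 = 1/(-26.0) − 1/(179) = -0.04405, so d_i1 = -22.70 cm; m₁ = −d_i1/d_o1 = +0.1268.
d_o2 = 42.7 − (-22.70) = 65.40 cm.
Lens 2: 1/d_i2 = 1/(37.6) − 1/(65.40) = 0.01131, so d_i2 = 88.45 cm; m₂ = −d_i2/d_o2 = -1.353.
m = m₁·m₂ = (+0.1268)(-1.353) = -0.172.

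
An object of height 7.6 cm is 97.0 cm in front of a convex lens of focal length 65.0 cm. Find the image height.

1/d_i = 1/f − 1/d_o = 1/(65.00) − 1/(97.0) = 0.005075, so d_i = 197.0 cm.
m = −d_i/d_o = -2.031.
|h_i| = |m|·h_o = 2.031 × 7.6 = 15.4 cm. The image is real, inverted and enlarged, on the far side of the lens.

15.4 cm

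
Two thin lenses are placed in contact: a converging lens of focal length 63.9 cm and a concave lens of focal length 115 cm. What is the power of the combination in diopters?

P₁ = 1/f₁ = 1/(0.639 m) = +1.565 D; P₂ = 1/f₂ = 1/(-1.15 m) = -0.8696 D.
For thin lenses in contact, P = P₁ + P₂ = (+1.565) + (-0.8696) = +0.695 D.

P = +0.695 D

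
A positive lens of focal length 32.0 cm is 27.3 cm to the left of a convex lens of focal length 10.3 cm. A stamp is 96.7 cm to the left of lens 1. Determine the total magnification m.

Lens 1: 1/d_i1 = 1/(32.0) − 1/(96.7) = 0.02091, so d_i1 = 47.83 cm; m₁ = −d_i1/d_o1 = -0.4946.
d_o2 = 27.3 − (47.83) = -20.53 cm (virtual object).
Lens 2: 1/d_i2 = 1/(10.3) − 1/(-20.53) = 0.1458, so d_i2 = 6.859 cm; m₂ = −d_i2/d_o2 = +0.3341.
m = m₁·m₂ = (-0.4946)(+0.3341) = -0.165.

m = -0.165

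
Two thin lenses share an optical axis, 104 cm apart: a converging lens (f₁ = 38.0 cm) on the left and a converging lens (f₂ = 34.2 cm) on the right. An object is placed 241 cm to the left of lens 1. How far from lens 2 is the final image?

81.6 cm

Lens 1: 1/d_i1 = 1/f₁ − 1/d_o1 = 1/(38.0) − 1/(241) = 0.02217, so d_i1 = 45.11 cm.
The intermediate image is 45.11 cm to the right of lens 1, which is 104 − (45.11) = 58.89 cm to the left of lens 2, so d_o2 = +58.89 cm.
Lens 2: 1/d_i2 = 1/f₂ − 1/d_o2 = 1/(34.2) − 1/(58.89) = 0.01226, so d_i2 = 81.6 cm.
The final image is real, 81.6 cm to the right of lens 2 (overall magnification ≈ 0.26).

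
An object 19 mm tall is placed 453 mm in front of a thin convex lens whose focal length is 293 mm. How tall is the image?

34.8 mm

1/d_i = 1/f − 1/d_o = 1/(293.0) − 1/(453) = 0.001205, so d_i = 829.6 mm.
m = −d_i/d_o = -1.831.
|h_i| = |m|·h_o = 1.831 × 19 = 34.8 mm. The image is real, inverted and enlarged, on the far side of the lens.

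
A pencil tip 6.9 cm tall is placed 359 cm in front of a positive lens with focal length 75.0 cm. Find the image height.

1.82 cm

1/d_i = 1/f − 1/d_o = 1/(75.00) − 1/(359) = 0.01055, so d_i = 94.81 cm.
m = −d_i/d_o = -0.2641.
|h_i| = |m|·h_o = 0.2641 × 6.9 = 1.82 cm. The image is real, inverted and reduced, on the far side of the lens.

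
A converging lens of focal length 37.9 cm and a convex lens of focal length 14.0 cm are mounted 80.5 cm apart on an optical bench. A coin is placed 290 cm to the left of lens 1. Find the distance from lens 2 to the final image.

22.6 cm

Lens 1: 1/d_i1 = 1/f₁ − 1/d_o1 = 1/(37.9) − 1/(290) = 0.02294, so d_i1 = 43.60 cm.
The intermediate image is 43.60 cm to the right of lens 1, which is 80.5 − (43.60) = 36.90 cm to the left of lens 2, so d_o2 = +36.90 cm.
Lens 2: 1/d_i2 = 1/f₂ − 1/d_o2 = 1/(14.0) − 1/(36.90) = 0.04433, so d_i2 = 22.6 cm.
The final image is real, 22.6 cm to the right of lens 2 (overall magnification ≈ 0.092).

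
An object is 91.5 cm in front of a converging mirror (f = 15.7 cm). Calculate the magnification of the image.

1/d_i = 1/f − 1/d_o = 1/(15.70) − 1/(91.5) = 0.05277, so d_i = 18.95 cm.
m = −d_i/d_o = −(18.95)/(91.5) = -0.207.
The image is real, inverted and reduced, in front of the mirror.

m = -0.207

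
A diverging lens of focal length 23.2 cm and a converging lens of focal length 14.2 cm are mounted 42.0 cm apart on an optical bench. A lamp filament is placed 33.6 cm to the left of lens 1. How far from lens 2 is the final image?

19.1 cm

Lens 1 is diverging, so f₁ = −23.2 cm.
Lens 1: 1/d_i1 = 1/f₁ − 1/d_o1 = 1/(-23.2) − 1/(33.6) = -0.07287, so d_i1 = -13.72 cm.
The intermediate image is 13.72 cm to the left of lens 1 (virtual), which is 42.0 − (-13.72) = 55.72 cm to the left of lens 2, so d_o2 = +55.72 cm.
Lens 2: 1/d_i2 = 1/f₂ − 1/d_o2 = 1/(14.2) − 1/(55.72) = 0.05248, so d_i2 = 19.1 cm.
The final image is real, 19.1 cm to the right of lens 2 (overall magnification ≈ -0.14).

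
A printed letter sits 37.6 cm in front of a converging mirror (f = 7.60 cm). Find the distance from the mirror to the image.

9.53 cm

Mirror equation: 1/q = 1/f − 1/p = 1/(7.600) − 1/(37.6) = 0.1316 − 0.02660 = 0.1050, so q = 9.53 cm.
The image is real, inverted and reduced, in front of the mirror.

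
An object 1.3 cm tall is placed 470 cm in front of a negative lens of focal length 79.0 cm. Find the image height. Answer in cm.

For a negative lens, f = -79.0 cm.
1/d_i = 1/f − 1/d_o = 1/(-79.00) − 1/(470) = -0.01479, so d_i = -67.63 cm.
m = −d_i/d_o = +0.1439.
|h_i| = |m|·h_o = 0.1439 × 1.3 = 0.187 cm. The image is virtual, upright and reduced, on the same side as the object.

0.187 cm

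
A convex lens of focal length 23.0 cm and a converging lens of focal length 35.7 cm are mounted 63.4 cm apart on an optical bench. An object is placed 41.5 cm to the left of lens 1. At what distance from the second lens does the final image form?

Lens 1: 1/d_i1 = 1/f₁ − 1/d_o1 = 1/(23.0) − 1/(41.5) = 0.01938, so d_i1 = 51.59 cm.
The intermediate image is 51.59 cm to the right of lens 1, which is 63.4 − (51.59) = 11.81 cm to the left of lens 2, so d_o2 = +11.81 cm.
Lens 2: 1/d_i2 = 1/f₂ − 1/d_o2 = 1/(35.7) − 1/(11.81) = -0.05666, so d_i2 = -17.6 cm.
The final image is virtual, 17.6 cm to the left of lens 2 (overall magnification ≈ -1.9).

17.6 cm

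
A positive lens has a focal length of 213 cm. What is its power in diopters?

f = 213 cm = 2.13 m.
P = 1/f = 1/(2.13 m) = +0.469 D.

P = +0.469 D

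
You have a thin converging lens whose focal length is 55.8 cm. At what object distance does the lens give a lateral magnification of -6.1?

64.9 cm

m = −d_i/d_o ⇒ d_i = −m·d_o.
1/f = 1/d_o + 1/d_i = 1/d_o − 1/(m·d_o) = (1 − 1/m)/d_o, so d_o = f(1 − 1/m) = (55.80)(1 − 1/(-6.1)) = 64.9 cm.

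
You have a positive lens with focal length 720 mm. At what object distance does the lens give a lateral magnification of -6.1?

838 mm

m = −d_i/d_o ⇒ d_i = −m·d_o.
1/f = 1/d_o + 1/d_i = 1/d_o − 1/(m·d_o) = (1 − 1/m)/d_o, so d_o = f(1 − 1/m) = (720.0)(1 − 1/(-6.1)) = 838 mm.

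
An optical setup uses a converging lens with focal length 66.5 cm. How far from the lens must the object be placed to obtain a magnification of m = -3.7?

84.5 cm

m = −d_i/d_o ⇒ d_i = −m·d_o.
1/f = 1/d_o + 1/d_i = 1/d_o − 1/(m·d_o) = (1 − 1/m)/d_o, so d_o = f(1 − 1/m) = (66.50)(1 − 1/(-3.7)) = 84.5 cm.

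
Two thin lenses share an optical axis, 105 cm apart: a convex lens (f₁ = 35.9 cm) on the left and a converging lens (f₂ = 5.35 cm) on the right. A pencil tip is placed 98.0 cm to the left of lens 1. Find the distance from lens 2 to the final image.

Lens 1: 1/d_i1 = 1/f₁ − 1/d_o1 = 1/(35.9) − 1/(98.0) = 0.01765, so d_i1 = 56.65 cm.
The intermediate image is 56.65 cm to the right of lens 1, which is 105 − (56.65) = 48.35 cm to the left of lens 2, so d_o2 = +48.35 cm.
Lens 2: 1/d_i2 = 1/f₂ − 1/d_o2 = 1/(5.35) − 1/(48.35) = 0.1662, so d_i2 = 6.02 cm.
The final image is real, 6.02 cm to the right of lens 2 (overall magnification ≈ 0.072).

6.02 cm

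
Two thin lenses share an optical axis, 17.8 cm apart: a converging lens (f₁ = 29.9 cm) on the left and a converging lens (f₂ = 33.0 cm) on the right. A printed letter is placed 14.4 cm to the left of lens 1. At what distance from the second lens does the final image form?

Lens 1: 1/d_i1 = 1/f₁ − 1/d_o1 = 1/(29.9) − 1/(14.4) = -0.03600, so d_i1 = -27.78 cm.
The intermediate image is 27.78 cm to the left of lens 1 (virtual), which is 17.8 − (-27.78) = 45.58 cm to the left of lens 2, so d_o2 = +45.58 cm.
Lens 2: 1/d_i2 = 1/f₂ − 1/d_o2 = 1/(33.0) − 1/(45.58) = 0.008364, so d_i2 = 120 cm.
The final image is real, 120 cm to the right of lens 2 (overall magnification ≈ -5.1).

120 cm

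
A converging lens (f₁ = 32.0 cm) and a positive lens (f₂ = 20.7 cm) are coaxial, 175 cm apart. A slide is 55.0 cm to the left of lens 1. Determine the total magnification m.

Lens 1: 1/d_i1 = 1/(32.0) − 1/(55.0) = 0.01307, so d_i1 = 76.52 cm; m₁ = −d_i1/d_o1 = -1.391.
d_o2 = 175 − (76.52) = 98.48 cm.
Lens 2: 1/d_i2 = 1/(20.7) − 1/(98.48) = 0.03815, so d_i2 = 26.21 cm; m₂ = −d_i2/d_o2 = -0.2661.
m = m₁·m₂ = (-1.391)(-0.2661) = +0.370.

m = +0.370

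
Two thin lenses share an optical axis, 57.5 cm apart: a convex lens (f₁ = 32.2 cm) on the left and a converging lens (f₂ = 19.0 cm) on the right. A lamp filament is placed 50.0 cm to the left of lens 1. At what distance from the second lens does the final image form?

Lens 1: 1/d_i1 = 1/f₁ − 1/d_o1 = 1/(32.2) − 1/(50.0) = 0.01106, so d_i1 = 90.45 cm.
The intermediate image is 90.45 cm to the right of lens 1, which lies 32.95 cm to the right of lens 2 — a virtual object — so d_o2 = −32.95 cm.
Lens 2: 1/d_i2 = 1/f₂ − 1/d_o2 = 1/(19.0) − 1/(-32.95) = 0.08298, so d_i2 = 12.1 cm.
The final image is real, 12.1 cm to the right of lens 2 (overall magnification ≈ -0.66).

12.1 cm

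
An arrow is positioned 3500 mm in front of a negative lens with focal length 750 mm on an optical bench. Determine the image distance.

618 mm

For a negative lens, f = -750 mm.
Thin-lens equation: 1/d_i = 1/f − 1/d_o = 1/(-750.0) − 1/(3500) = -0.001333 − 0.0002857 = -0.001619, so d_i = -618 mm.
The image is virtual, upright and reduced, on the same side as the object.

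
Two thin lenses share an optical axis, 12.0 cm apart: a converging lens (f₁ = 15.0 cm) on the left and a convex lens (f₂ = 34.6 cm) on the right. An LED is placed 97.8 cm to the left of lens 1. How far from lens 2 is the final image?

Lens 1: 1/d_i1 = 1/f₁ − 1/d_o1 = 1/(15.0) − 1/(97.8) = 0.05644, so d_i1 = 17.72 cm.
The intermediate image is 17.72 cm to the right of lens 1, which lies 5.720 cm to the right of lens 2 — a virtual object — so d_o2 = −5.720 cm.
Lens 2: 1/d_i2 = 1/f₂ − 1/d_o2 = 1/(34.6) − 1/(-5.720) = 0.2037, so d_i2 = 4.91 cm.
The final image is real, 4.91 cm to the right of lens 2 (overall magnification ≈ -0.16).

4.91 cm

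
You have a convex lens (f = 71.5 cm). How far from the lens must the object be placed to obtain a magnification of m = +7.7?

62.2 cm

m = −d_i/d_o ⇒ d_i = −m·d_o.
1/f = 1/d_o + 1/d_i = 1/d_o − 1/(m·d_o) = (1 − 1/m)/d_o, so d_o = f(1 − 1/m) = (71.50)(1 − 1/(+7.7)) = 62.2 cm.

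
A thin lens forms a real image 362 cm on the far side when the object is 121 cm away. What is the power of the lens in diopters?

d_i = +362 cm.
1/f = 1/d_o + 1/d_i = 1/(121) + 1/(362) = 0.01103 cm⁻¹.
f = 90.69 cm = 0.9069 m, so P = 1/f = +1.10 D.

P = +1.10 D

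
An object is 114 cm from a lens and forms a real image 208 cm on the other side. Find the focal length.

Real image ⇒ d_i = +208 cm.
1/f = 1/d_o + 1/d_i = 1/(114) + 1/(208) = 0.01358, so f = 73.6 cm.
Since f is positive, the lens is converging.

f = 73.6 cm (converging)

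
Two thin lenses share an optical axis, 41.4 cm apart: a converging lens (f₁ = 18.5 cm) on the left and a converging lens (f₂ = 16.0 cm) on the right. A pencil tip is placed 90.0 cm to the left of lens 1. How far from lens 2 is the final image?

137 cm

Lens 1: 1/d_i1 = 1/f₁ − 1/d_o1 = 1/(18.5) − 1/(90.0) = 0.04294, so d_i1 = 23.29 cm.
The intermediate image is 23.29 cm to the right of lens 1, which is 41.4 − (23.29) = 18.11 cm to the left of lens 2, so d_o2 = +18.11 cm.
Lens 2: 1/d_i2 = 1/f₂ − 1/d_o2 = 1/(16.0) − 1/(18.11) = 0.007282, so d_i2 = 137 cm.
The final image is real, 137 cm to the right of lens 2 (overall magnification ≈ 2.0).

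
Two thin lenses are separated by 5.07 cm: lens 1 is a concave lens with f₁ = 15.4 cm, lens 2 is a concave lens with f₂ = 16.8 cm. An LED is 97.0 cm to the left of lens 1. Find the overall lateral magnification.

m = +0.0655

f₁ = −15.4 cm (diverging).
Lens 1: 1/d_i1 = 1/(-15.4) − 1/(97.0) = -0.07524, so d_i1 = -13.29 cm; m₁ = −d_i1/d_o1 = +0.1370.
d_o2 = 5.07 − (-13.29) = 18.36 cm.
f₂ = −16.8 cm (diverging).
Lens 2: 1/d_i2 = 1/(-16.8) − 1/(18.36) = -0.1140, so d_i2 = -8.773 cm; m₂ = −d_i2/d_o2 = +0.4778.
m = m₁·m₂ = (+0.1370)(+0.4778) = +0.0655.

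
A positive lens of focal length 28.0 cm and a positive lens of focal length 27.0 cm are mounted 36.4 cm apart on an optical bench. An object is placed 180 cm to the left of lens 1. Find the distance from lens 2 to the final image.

Lens 1: 1/d_i1 = 1/f₁ − 1/d_o1 = 1/(28.0) − 1/(180) = 0.03016, so d_i1 = 33.16 cm.
The intermediate image is 33.16 cm to the right of lens 1, which is 36.4 − (33.16) = 3.240 cm to the left of lens 2, so d_o2 = +3.240 cm.
Lens 2: 1/d_i2 = 1/f₂ − 1/d_o2 = 1/(27.0) − 1/(3.240) = -0.2716, so d_i2 = -3.68 cm.
The final image is virtual, 3.68 cm to the left of lens 2 (overall magnification ≈ -0.21).

3.68 cm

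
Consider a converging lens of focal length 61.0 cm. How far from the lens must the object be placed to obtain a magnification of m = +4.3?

46.8 cm

m = −d_i/d_o ⇒ d_i = −m·d_o.
1/f = 1/d_o + 1/d_i = 1/d_o − 1/(m·d_o) = (1 − 1/m)/d_o, so d_o = f(1 − 1/m) = (61.00)(1 − 1/(+4.3)) = 46.8 cm.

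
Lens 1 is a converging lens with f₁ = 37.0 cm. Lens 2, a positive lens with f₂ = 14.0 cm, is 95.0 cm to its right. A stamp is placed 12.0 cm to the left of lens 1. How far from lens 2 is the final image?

Lens 1: 1/d_i1 = 1/f₁ − 1/d_o1 = 1/(37.0) − 1/(12.0) = -0.05631, so d_i1 = -17.76 cm.
The intermediate image is 17.76 cm to the left of lens 1 (virtual), which is 95.0 − (-17.76) = 112.8 cm to the left of lens 2, so d_o2 = +112.8 cm.
Lens 2: 1/d_i2 = 1/f₂ − 1/d_o2 = 1/(14.0) − 1/(112.8) = 0.06256, so d_i2 = 16.0 cm.
The final image is real, 16.0 cm to the right of lens 2 (overall magnification ≈ -0.21).

16.0 cm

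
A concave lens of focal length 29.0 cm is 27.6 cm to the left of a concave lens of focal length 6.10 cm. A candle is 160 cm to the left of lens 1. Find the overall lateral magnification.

f₁ = −29.0 cm (diverging).
Lens 1: 1/d_i1 = 1/(-29.0) − 1/(160) = -0.04073, so d_i1 = -24.55 cm; m₁ = −d_i1/d_o1 = +0.1534.
d_o2 = 27.6 − (-24.55) = 52.15 cm.
f₂ = −6.10 cm (diverging).
Lens 2: 1/d_i2 = 1/(-6.10) − 1/(52.15) = -0.1831, so d_i2 = -5.461 cm; m₂ = −d_i2/d_o2 = +0.1047.
m = m₁·m₂ = (+0.1534)(+0.1047) = +0.0161.

m = +0.0161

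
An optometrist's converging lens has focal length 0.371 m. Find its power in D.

P = 1/f = 1/(0.371 m) = +2.70 D.

P = +2.70 D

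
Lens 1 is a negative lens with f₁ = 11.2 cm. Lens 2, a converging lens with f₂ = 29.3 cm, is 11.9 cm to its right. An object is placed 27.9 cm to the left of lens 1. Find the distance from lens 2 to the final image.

61.9 cm

Lens 1 is diverging, so f₁ = −11.2 cm.
Lens 1: 1/d_i1 = 1/f₁ − 1/d_o1 = 1/(-11.2) − 1/(27.9) = -0.1251, so d_i1 = -7.992 cm.
The intermediate image is 7.992 cm to the left of lens 1 (virtual), which is 11.9 − (-7.992) = 19.89 cm to the left of lens 2, so d_o2 = +19.89 cm.
Lens 2: 1/d_i2 = 1/f₂ − 1/d_o2 = 1/(29.3) − 1/(19.89) = -0.01615, so d_i2 = -61.9 cm.
The final image is virtual, 61.9 cm to the left of lens 2 (overall magnification ≈ 0.89).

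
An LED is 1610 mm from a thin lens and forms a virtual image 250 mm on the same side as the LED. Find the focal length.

f = -296 mm (diverging)

Virtual image ⇒ d_i = −250 mm.
1/f = 1/d_o + 1/d_i = 1/(1610) + 1/(-250) = -0.003379, so f = -296 mm.
Since f is negative, the thin lens is diverging.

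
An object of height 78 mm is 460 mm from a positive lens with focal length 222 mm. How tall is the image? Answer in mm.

72.8 mm

1/d_i = 1/f − 1/d_o = 1/(222.0) − 1/(460) = 0.002331, so d_i = 429.1 mm.
m = −d_i/d_o = -0.9328.
|h_i| = |m|·h_o = 0.9328 × 78 = 72.8 mm. The image is real, inverted and reduced, on the far side of the lens.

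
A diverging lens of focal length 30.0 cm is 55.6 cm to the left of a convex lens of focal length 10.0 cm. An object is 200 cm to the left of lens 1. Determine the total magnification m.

f₁ = −30.0 cm (diverging).
Lens 1: 1/d_i1 = 1/(-30.0) − 1/(200) = -0.03833, so d_i1 = -26.09 cm; m₁ = −d_i1/d_o1 = +0.1305.
d_o2 = 55.6 − (-26.09) = 81.69 cm.
Lens 2: 1/d_i2 = 1/(10.0) − 1/(81.69) = 0.08776, so d_i2 = 11.39 cm; m₂ = −d_i2/d_o2 = -0.1395.
m = m₁·m₂ = (+0.1305)(-0.1395) = -0.0182.

m = -0.0182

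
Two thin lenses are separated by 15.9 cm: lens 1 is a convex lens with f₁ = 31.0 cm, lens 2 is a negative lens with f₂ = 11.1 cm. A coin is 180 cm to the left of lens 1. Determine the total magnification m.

Lens 1: 1/d_i1 = 1/(31.0) − 1/(180) = 0.02670, so d_i1 = 37.45 cm; m₁ = −d_i1/d_o1 = -0.2081.
d_o2 = 15.9 − (37.45) = -21.55 cm (virtual object).
f₂ = −11.1 cm (diverging).
Lens 2: 1/d_i2 = 1/(-11.1) − 1/(-21.55) = -0.04369, so d_i2 = -22.89 cm; m₂ = −d_i2/d_o2 = -1.062.
m = m₁·m₂ = (-0.2081)(-1.062) = +0.221.

m = +0.221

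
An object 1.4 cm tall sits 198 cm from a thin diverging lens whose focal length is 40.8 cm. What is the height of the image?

For a diverging lens, f = -40.8 cm.
1/d_i = 1/f − 1/d_o = 1/(-40.80) − 1/(198) = -0.02956, so d_i = -33.83 cm.
m = −d_i/d_o = +0.1709.
|h_i| = |m|·h_o = 0.1709 × 1.4 = 0.239 cm. The image is virtual, upright and reduced, on the same side as the object.

0.239 cm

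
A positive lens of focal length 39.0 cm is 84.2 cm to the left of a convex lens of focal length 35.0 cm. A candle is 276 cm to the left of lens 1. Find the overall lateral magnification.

Lens 1: 1/d_i1 = 1/(39.0) − 1/(276) = 0.02202, so d_i1 = 45.42 cm; m₁ = −d_i1/d_o1 = -0.1646.
d_o2 = 84.2 − (45.42) = 38.78 cm.
Lens 2: 1/d_i2 = 1/(35.0) − 1/(38.78) = 0.002785, so d_i2 = 359.1 cm; m₂ = −d_i2/d_o2 = -9.259.
m = m₁·m₂ = (-0.1646)(-9.259) = +1.52.

m = +1.52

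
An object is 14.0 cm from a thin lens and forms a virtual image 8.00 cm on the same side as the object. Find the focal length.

Virtual image ⇒ d_i = −8.00 cm.
1/f = 1/d_o + 1/d_i = 1/(14.0) + 1/(-8.00) = -0.05357, so f = -18.7 cm.
Since f is negative, the thin lens is diverging.

f = -18.7 cm (diverging)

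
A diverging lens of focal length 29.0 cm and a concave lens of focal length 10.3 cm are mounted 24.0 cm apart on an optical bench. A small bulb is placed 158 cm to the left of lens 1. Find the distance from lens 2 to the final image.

Lens 1 is diverging, so f₁ = −29.0 cm.
Lens 1: 1/d_i1 = 1/f₁ − 1/d_o1 = 1/(-29.0) − 1/(158) = -0.04081, so d_i1 = -24.50 cm.
The intermediate image is 24.50 cm to the left of lens 1 (virtual), which is 24.0 − (-24.50) = 48.50 cm to the left of lens 2, so d_o2 = +48.50 cm.
Lens 2 is diverging, so f₂ = −10.3 cm.
Lens 2: 1/d_i2 = 1/f₂ − 1/d_o2 = 1/(-10.3) − 1/(48.50) = -0.1177, so d_i2 = -8.50 cm.
The final image is virtual, 8.50 cm to the left of lens 2 (overall magnification ≈ 0.027).

8.50 cm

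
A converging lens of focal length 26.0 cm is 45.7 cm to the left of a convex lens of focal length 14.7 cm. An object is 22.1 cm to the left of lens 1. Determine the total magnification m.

Lens 1: 1/d_i1 = 1/(26.0) − 1/(22.1) = -0.006787, so d_i1 = -147.3 cm; m₁ = −d_i1/d_o1 = +6.665.
d_o2 = 45.7 − (-147.3) = 193.0 cm.
Lens 2: 1/d_i2 = 1/(14.7) − 1/(193.0) = 0.06285, so d_i2 = 15.91 cm; m₂ = −d_i2/d_o2 = -0.08245.
m = m₁·m₂ = (+6.665)(-0.08245) = -0.550.

m = -0.550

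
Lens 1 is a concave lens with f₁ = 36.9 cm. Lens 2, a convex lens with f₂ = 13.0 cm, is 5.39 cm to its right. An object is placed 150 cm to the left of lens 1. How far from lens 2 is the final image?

20.7 cm

Lens 1 is diverging, so f₁ = −36.9 cm.
Lens 1: 1/d_i1 = 1/f₁ − 1/d_o1 = 1/(-36.9) − 1/(150) = -0.03377, so d_i1 = -29.61 cm.
The intermediate image is 29.61 cm to the left of lens 1 (virtual), which is 5.39 − (-29.61) = 35.00 cm to the left of lens 2, so d_o2 = +35.00 cm.
Lens 2: 1/d_i2 = 1/f₂ − 1/d_o2 = 1/(13.0) − 1/(35.00) = 0.04835, so d_i2 = 20.7 cm.
The final image is real, 20.7 cm to the right of lens 2 (overall magnification ≈ -0.12).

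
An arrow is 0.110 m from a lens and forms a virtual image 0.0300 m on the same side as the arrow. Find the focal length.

f = -0.0413 m (diverging)

Virtual image ⇒ d_i = −0.0300 m.
1/f = 1/d_o + 1/d_i = 1/(0.110) + 1/(-0.0300) = -24.24, so f = -0.0413 m.
Since f is negative, the lens is diverging.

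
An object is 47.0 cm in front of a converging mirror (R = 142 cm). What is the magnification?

f = R/2 = 142/2 = 71.00 cm.
1/d_i = 1/f − 1/d_o = 1/(71.00) − 1/(47.0) = -0.007192, so d_i = -139.0 cm.
m = −d_i/d_o = −(-139.0)/(47.0) = +2.96.
The image is virtual, upright and enlarged, behind the mirror.

m = +2.96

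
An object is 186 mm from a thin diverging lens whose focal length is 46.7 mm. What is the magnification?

For a diverging lens, f = -46.7 mm.
1/d_i = 1/f − 1/d_o = 1/(-46.70) − 1/(186) = -0.02679, so d_i = -37.33 mm.
m = −d_i/d_o = −(-37.33)/(186) = +0.201.
The image is virtual, upright and reduced, on the same side as the object.

m = +0.201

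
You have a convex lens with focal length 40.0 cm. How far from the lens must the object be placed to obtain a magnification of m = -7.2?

45.6 cm

m = −d_i/d_o ⇒ d_i = −m·d_o.
1/f = 1/d_o + 1/d_i = 1/d_o − 1/(m·d_o) = (1 − 1/m)/d_o, so d_o = f(1 − 1/m) = (40.00)(1 − 1/(-7.2)) = 45.6 cm.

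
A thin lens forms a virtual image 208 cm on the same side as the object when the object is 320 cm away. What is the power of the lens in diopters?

Virtual image ⇒ d_i = −208 cm.
1/f = 1/d_o + 1/d_i = 1/(320) + 1/(-208) = -0.001683 cm⁻¹.
f = -594.3 cm = -5.943 m, so P = 1/f = -0.168 D.

P = -0.168 D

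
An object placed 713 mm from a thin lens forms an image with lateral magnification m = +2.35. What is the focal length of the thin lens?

f = 1240 mm (converging)

m = −d_i/d_o ⇒ d_i = −m·d_o = −(+2.35)·(713) = -1676 mm.
1/f = 1/d_o + 1/d_i = 1/(713) + 1/(-1676) = 0.0008059, so f = 1240 mm.
Since f is positive, the thin lens is converging.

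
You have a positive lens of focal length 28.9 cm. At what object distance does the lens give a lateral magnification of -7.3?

32.9 cm

m = −d_i/d_o ⇒ d_i = −m·d_o.
1/f = 1/d_o + 1/d_i = 1/d_o − 1/(m·d_o) = (1 − 1/m)/d_o, so d_o = f(1 − 1/m) = (28.90)(1 − 1/(-7.3)) = 32.9 cm.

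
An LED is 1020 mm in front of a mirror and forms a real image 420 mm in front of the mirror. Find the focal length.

f = 298 mm (concave)

Real image ⇒ d_i = +420 mm.
1/f = 1/d_o + 1/d_i = 1/(1020) + 1/(420) = 0.003361, so f = 298 mm.
Since f is positive, the mirror is concave.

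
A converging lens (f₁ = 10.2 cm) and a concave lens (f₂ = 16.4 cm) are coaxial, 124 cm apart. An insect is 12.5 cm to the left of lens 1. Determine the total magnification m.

Lens 1: 1/d_i1 = 1/(10.2) − 1/(12.5) = 0.01804, so d_i1 = 55.43 cm; m₁ = −d_i1/d_o1 = -4.434.
d_o2 = 124 − (55.43) = 68.57 cm.
f₂ = −16.4 cm (diverging).
Lens 2: 1/d_i2 = 1/(-16.4) − 1/(68.57) = -0.07556, so d_i2 = -13.23 cm; m₂ = −d_i2/d_o2 = +0.1930.
m = m₁·m₂ = (-4.434)(+0.1930) = -0.856.

m = -0.856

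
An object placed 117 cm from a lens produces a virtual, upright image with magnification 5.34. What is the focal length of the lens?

m = −d_i/d_o ⇒ d_i = −m·d_o = −(+5.34)·(117) = -624.8 cm.
1/f = 1/d_o + 1/d_i = 1/(117) + 1/(-624.8) = 0.006946, so f = 144 cm.
Since f is positive, the lens is converging.

f = 144 cm (converging)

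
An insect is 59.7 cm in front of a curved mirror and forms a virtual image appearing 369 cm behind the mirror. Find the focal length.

f = 71.2 cm (concave)

Virtual image ⇒ d_i = −369 cm.
1/f = 1/d_o + 1/d_i = 1/(59.7) + 1/(-369) = 0.01404, so f = 71.2 cm.
Since f is positive, the curved mirror is concave.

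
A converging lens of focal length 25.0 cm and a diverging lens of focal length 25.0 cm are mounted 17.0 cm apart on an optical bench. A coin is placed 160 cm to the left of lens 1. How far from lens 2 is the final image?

25.5 cm

Lens 1: 1/d_i1 = 1/f₁ − 1/d_o1 = 1/(25.0) − 1/(160) = 0.03375, so d_i1 = 29.63 cm.
The intermediate image is 29.63 cm to the right of lens 1, which lies 12.63 cm to the right of lens 2 — a virtual object — so d_o2 = −12.63 cm.
Lens 2 is diverging, so f₂ = −25.0 cm.
Lens 2: 1/d_i2 = 1/f₂ − 1/d_o2 = 1/(-25.0) − 1/(-12.63) = 0.03918, so d_i2 = 25.5 cm.
The final image is real, 25.5 cm to the right of lens 2 (overall magnification ≈ -0.37).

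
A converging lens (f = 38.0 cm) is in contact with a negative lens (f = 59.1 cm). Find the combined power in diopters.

P = +0.940 D

P₁ = 1/f₁ = 1/(0.380 m) = +2.632 D; P₂ = 1/f₂ = 1/(-0.591 m) = -1.692 D.
For thin lenses in contact, P = P₁ + P₂ = (+2.632) + (-1.692) = +0.940 D.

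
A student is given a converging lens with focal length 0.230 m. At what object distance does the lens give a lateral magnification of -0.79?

0.521 m

m = −d_i/d_o ⇒ d_i = −m·d_o.
1/f = 1/d_o + 1/d_i = 1/d_o − 1/(m·d_o) = (1 − 1/m)/d_o, so d_o = f(1 − 1/m) = (0.2300)(1 − 1/(-0.79)) = 0.521 m.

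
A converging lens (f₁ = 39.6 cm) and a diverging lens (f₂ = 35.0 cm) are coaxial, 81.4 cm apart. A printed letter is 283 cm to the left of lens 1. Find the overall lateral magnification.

Lens 1: 1/d_i1 = 1/(39.6) − 1/(283) = 0.02172, so d_i1 = 46.04 cm; m₁ = −d_i1/d_o1 = -0.1627.
d_o2 = 81.4 − (46.04) = 35.36 cm.
f₂ = −35.0 cm (diverging).
Lens 2: 1/d_i2 = 1/(-35.0) − 1/(35.36) = -0.05685, so d_i2 = -17.59 cm; m₂ = −d_i2/d_o2 = +0.4974.
m = m₁·m₂ = (-0.1627)(+0.4974) = -0.0809.

m = -0.0809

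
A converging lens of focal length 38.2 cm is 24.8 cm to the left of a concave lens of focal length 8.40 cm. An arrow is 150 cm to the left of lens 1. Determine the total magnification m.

Lens 1: 1/d_i1 = 1/(38.2) − 1/(150) = 0.01951, so d_i1 = 51.25 cm; m₁ = −d_i1/d_o1 = -0.3417.
d_o2 = 24.8 − (51.25) = -26.45 cm (virtual object).
f₂ = −8.40 cm (diverging).
Lens 2: 1/d_i2 = 1/(-8.40) − 1/(-26.45) = -0.08124, so d_i2 = -12.31 cm; m₂ = −d_i2/d_o2 = -0.4654.
m = m₁·m₂ = (-0.3417)(-0.4654) = +0.159.

m = +0.159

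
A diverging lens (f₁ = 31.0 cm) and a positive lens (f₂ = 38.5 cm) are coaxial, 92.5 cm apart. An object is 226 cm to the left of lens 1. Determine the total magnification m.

f₁ = −31.0 cm (diverging).
Lens 1: 1/d_i1 = 1/(-31.0) − 1/(226) = -0.03668, so d_i1 = -27.26 cm; m₁ = −d_i1/d_o1 = +0.1206.
d_o2 = 92.5 − (-27.26) = 119.8 cm.
Lens 2: 1/d_i2 = 1/(38.5) − 1/(119.8) = 0.01763, so d_i2 = 56.73 cm; m₂ = −d_i2/d_o2 = -0.4736.
m = m₁·m₂ = (+0.1206)(-0.4736) = -0.0571.

m = -0.0571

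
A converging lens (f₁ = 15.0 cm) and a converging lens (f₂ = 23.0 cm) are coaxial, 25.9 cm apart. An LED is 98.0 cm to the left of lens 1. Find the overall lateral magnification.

Lens 1: 1/d_i1 = 1/(15.0) − 1/(98.0) = 0.05646, so d_i1 = 17.71 cm; m₁ = −d_i1/d_o1 = -0.1807.
d_o2 = 25.9 − (17.71) = 8.190 cm.
Lens 2: 1/d_i2 = 1/(23.0) − 1/(8.190) = -0.07862, so d_i2 = -12.72 cm; m₂ = −d_i2/d_o2 = +1.553.
m = m₁·m₂ = (-0.1807)(+1.553) = -0.281.

m = -0.281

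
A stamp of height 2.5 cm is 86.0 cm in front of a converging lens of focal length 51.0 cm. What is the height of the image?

3.64 cm

1/d_i = 1/f − 1/d_o = 1/(51.00) − 1/(86.0) = 0.007980, so d_i = 125.3 cm.
m = −d_i/d_o = -1.457.
|h_i| = |m|·h_o = 1.457 × 2.5 = 3.64 cm. The image is real, inverted and enlarged, on the far side of the lens.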